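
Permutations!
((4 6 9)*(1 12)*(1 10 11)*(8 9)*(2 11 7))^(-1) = (1 11 2 7 10 12)(4 9 8 6) = [0, 11, 7, 3, 9, 5, 4, 10, 6, 8, 12, 2, 1]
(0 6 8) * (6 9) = (0 9 6 8) = [9, 1, 2, 3, 4, 5, 8, 7, 0, 6]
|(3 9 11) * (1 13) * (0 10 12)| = |(0 10 12)(1 13)(3 9 11)| = 6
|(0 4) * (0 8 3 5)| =5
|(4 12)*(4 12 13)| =2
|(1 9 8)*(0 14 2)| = 3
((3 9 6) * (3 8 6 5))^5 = (3 5 9)(6 8) = [0, 1, 2, 5, 4, 9, 8, 7, 6, 3]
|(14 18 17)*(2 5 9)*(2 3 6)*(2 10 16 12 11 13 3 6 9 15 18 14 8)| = 24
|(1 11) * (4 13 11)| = 4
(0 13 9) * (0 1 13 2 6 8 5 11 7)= (0 2 6 8 5 11 7)(1 13 9)= [2, 13, 6, 3, 4, 11, 8, 0, 5, 1, 10, 7, 12, 9]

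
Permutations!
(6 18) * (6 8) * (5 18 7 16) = (5 18 8 6 7 16) = [0, 1, 2, 3, 4, 18, 7, 16, 6, 9, 10, 11, 12, 13, 14, 15, 5, 17, 8]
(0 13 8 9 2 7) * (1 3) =(0 13 8 9 2 7)(1 3) =[13, 3, 7, 1, 4, 5, 6, 0, 9, 2, 10, 11, 12, 8]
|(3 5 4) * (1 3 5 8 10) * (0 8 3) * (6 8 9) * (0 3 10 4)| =|(0 9 6 8 4 5)(1 3 10)| =6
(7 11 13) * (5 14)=[0, 1, 2, 3, 4, 14, 6, 11, 8, 9, 10, 13, 12, 7, 5]=(5 14)(7 11 13)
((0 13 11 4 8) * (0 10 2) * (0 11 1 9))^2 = [1, 0, 4, 3, 10, 5, 6, 7, 2, 13, 11, 8, 12, 9] = (0 1)(2 4 10 11 8)(9 13)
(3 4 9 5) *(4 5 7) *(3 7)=(3 5 7 4 9)=[0, 1, 2, 5, 9, 7, 6, 4, 8, 3]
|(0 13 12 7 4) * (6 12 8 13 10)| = |(0 10 6 12 7 4)(8 13)| = 6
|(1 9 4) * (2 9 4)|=2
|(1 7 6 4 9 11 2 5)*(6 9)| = 6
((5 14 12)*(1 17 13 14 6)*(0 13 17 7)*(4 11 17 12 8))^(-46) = (0 14 4 17 5 1)(6 7 13 8 11 12) = [14, 0, 2, 3, 17, 1, 7, 13, 11, 9, 10, 12, 6, 8, 4, 15, 16, 5]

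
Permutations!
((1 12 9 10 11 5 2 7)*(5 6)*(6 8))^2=(1 9 11 6 2)(5 7 12 10 8)=[0, 9, 1, 3, 4, 7, 2, 12, 5, 11, 8, 6, 10]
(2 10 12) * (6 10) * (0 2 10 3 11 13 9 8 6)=[2, 1, 0, 11, 4, 5, 3, 7, 6, 8, 12, 13, 10, 9]=(0 2)(3 11 13 9 8 6)(10 12)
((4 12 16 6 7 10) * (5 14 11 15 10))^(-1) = [0, 1, 2, 3, 10, 7, 16, 6, 8, 9, 15, 14, 4, 13, 5, 11, 12] = (4 10 15 11 14 5 7 6 16 12)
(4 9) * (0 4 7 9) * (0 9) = (0 4 9 7) = [4, 1, 2, 3, 9, 5, 6, 0, 8, 7]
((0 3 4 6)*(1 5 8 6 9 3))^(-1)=(0 6 8 5 1)(3 9 4)=[6, 0, 2, 9, 3, 1, 8, 7, 5, 4]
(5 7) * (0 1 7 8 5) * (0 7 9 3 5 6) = (0 1 9 3 5 8 6) = [1, 9, 2, 5, 4, 8, 0, 7, 6, 3]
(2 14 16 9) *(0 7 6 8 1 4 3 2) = (0 7 6 8 1 4 3 2 14 16 9) = [7, 4, 14, 2, 3, 5, 8, 6, 1, 0, 10, 11, 12, 13, 16, 15, 9]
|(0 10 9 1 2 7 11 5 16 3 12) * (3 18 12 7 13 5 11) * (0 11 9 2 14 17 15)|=14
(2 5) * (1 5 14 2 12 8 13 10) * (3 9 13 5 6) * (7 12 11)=[0, 6, 14, 9, 4, 11, 3, 12, 5, 13, 1, 7, 8, 10, 2]=(1 6 3 9 13 10)(2 14)(5 11 7 12 8)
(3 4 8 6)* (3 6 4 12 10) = [0, 1, 2, 12, 8, 5, 6, 7, 4, 9, 3, 11, 10] = (3 12 10)(4 8)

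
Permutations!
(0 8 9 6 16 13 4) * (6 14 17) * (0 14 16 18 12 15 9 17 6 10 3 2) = (0 8 17 10 3 2)(4 14 6 18 12 15 9 16 13) = [8, 1, 0, 2, 14, 5, 18, 7, 17, 16, 3, 11, 15, 4, 6, 9, 13, 10, 12]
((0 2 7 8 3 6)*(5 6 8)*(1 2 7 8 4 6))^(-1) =[6, 5, 1, 8, 3, 7, 4, 0, 2] =(0 6 4 3 8 2 1 5 7)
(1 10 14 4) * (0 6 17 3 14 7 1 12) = [6, 10, 2, 14, 12, 5, 17, 1, 8, 9, 7, 11, 0, 13, 4, 15, 16, 3] = (0 6 17 3 14 4 12)(1 10 7)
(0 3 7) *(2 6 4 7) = (0 3 2 6 4 7) = [3, 1, 6, 2, 7, 5, 4, 0]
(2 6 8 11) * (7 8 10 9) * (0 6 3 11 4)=(0 6 10 9 7 8 4)(2 3 11)=[6, 1, 3, 11, 0, 5, 10, 8, 4, 7, 9, 2]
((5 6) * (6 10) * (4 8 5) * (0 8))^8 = [5, 1, 2, 3, 8, 6, 0, 7, 10, 9, 4] = (0 5 6)(4 8 10)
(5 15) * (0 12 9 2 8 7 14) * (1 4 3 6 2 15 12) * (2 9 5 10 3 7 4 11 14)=(0 1 11 14)(2 8 4 7)(3 6 9 15 10)(5 12)=[1, 11, 8, 6, 7, 12, 9, 2, 4, 15, 3, 14, 5, 13, 0, 10]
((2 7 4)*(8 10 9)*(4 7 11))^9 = (11) = [0, 1, 2, 3, 4, 5, 6, 7, 8, 9, 10, 11]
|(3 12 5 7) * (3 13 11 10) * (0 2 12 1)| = 10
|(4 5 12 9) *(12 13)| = |(4 5 13 12 9)| = 5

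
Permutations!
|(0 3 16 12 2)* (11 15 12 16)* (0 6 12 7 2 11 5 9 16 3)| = |(2 6 12 11 15 7)(3 5 9 16)| = 12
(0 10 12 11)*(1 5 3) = [10, 5, 2, 1, 4, 3, 6, 7, 8, 9, 12, 0, 11] = (0 10 12 11)(1 5 3)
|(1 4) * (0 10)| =2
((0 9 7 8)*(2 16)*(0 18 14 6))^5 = (0 14 8 9 6 18 7)(2 16) = [14, 1, 16, 3, 4, 5, 18, 0, 9, 6, 10, 11, 12, 13, 8, 15, 2, 17, 7]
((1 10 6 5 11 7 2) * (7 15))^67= (1 5 7 10 11 2 6 15)= [0, 5, 6, 3, 4, 7, 15, 10, 8, 9, 11, 2, 12, 13, 14, 1]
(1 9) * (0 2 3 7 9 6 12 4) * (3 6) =(0 2 6 12 4)(1 3 7 9) =[2, 3, 6, 7, 0, 5, 12, 9, 8, 1, 10, 11, 4]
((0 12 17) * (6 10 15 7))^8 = (0 17 12) = [17, 1, 2, 3, 4, 5, 6, 7, 8, 9, 10, 11, 0, 13, 14, 15, 16, 12]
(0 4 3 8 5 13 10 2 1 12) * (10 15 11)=(0 4 3 8 5 13 15 11 10 2 1 12)=[4, 12, 1, 8, 3, 13, 6, 7, 5, 9, 2, 10, 0, 15, 14, 11]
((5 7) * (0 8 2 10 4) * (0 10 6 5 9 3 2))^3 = [8, 1, 7, 5, 10, 3, 9, 2, 0, 6, 4] = (0 8)(2 7)(3 5)(4 10)(6 9)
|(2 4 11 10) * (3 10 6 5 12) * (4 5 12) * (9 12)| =9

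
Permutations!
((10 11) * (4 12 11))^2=(4 11)(10 12)=[0, 1, 2, 3, 11, 5, 6, 7, 8, 9, 12, 4, 10]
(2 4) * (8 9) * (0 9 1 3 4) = (0 9 8 1 3 4 2) = [9, 3, 0, 4, 2, 5, 6, 7, 1, 8]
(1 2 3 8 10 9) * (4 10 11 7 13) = (1 2 3 8 11 7 13 4 10 9) = [0, 2, 3, 8, 10, 5, 6, 13, 11, 1, 9, 7, 12, 4]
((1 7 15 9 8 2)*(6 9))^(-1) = (1 2 8 9 6 15 7) = [0, 2, 8, 3, 4, 5, 15, 1, 9, 6, 10, 11, 12, 13, 14, 7]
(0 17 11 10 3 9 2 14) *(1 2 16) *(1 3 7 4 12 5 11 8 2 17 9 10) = (0 9 16 3 10 7 4 12 5 11 1 17 8 2 14) = [9, 17, 14, 10, 12, 11, 6, 4, 2, 16, 7, 1, 5, 13, 0, 15, 3, 8]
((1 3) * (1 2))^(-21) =(3) =[0, 1, 2, 3]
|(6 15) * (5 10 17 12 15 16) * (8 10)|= 8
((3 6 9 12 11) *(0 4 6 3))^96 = [0, 1, 2, 3, 4, 5, 6, 7, 8, 9, 10, 11, 12] = (12)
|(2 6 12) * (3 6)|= |(2 3 6 12)|= 4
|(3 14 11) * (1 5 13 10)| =|(1 5 13 10)(3 14 11)| =12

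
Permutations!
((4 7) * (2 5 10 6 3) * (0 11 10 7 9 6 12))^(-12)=[0, 1, 7, 5, 6, 4, 2, 9, 8, 3, 10, 11, 12]=(12)(2 7 9 3 5 4 6)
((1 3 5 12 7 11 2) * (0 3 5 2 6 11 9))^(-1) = (0 9 7 12 5 1 2 3)(6 11) = [9, 2, 3, 0, 4, 1, 11, 12, 8, 7, 10, 6, 5]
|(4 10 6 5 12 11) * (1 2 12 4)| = |(1 2 12 11)(4 10 6 5)| = 4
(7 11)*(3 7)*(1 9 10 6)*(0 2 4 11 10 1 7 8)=(0 2 4 11 3 8)(1 9)(6 7 10)=[2, 9, 4, 8, 11, 5, 7, 10, 0, 1, 6, 3]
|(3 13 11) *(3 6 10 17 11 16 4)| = |(3 13 16 4)(6 10 17 11)| = 4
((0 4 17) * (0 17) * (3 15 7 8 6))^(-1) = (17)(0 4)(3 6 8 7 15) = [4, 1, 2, 6, 0, 5, 8, 15, 7, 9, 10, 11, 12, 13, 14, 3, 16, 17]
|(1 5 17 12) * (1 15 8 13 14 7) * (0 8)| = 10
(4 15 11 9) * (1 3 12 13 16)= (1 3 12 13 16)(4 15 11 9)= [0, 3, 2, 12, 15, 5, 6, 7, 8, 4, 10, 9, 13, 16, 14, 11, 1]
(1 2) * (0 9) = [9, 2, 1, 3, 4, 5, 6, 7, 8, 0] = (0 9)(1 2)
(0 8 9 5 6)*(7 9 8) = (0 7 9 5 6) = [7, 1, 2, 3, 4, 6, 0, 9, 8, 5]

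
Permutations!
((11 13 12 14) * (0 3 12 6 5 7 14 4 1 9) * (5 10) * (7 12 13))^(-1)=(0 9 1 4 12 5 10 6 13 3)(7 11 14)=[9, 4, 2, 0, 12, 10, 13, 11, 8, 1, 6, 14, 5, 3, 7]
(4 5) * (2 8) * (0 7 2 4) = [7, 1, 8, 3, 5, 0, 6, 2, 4] = (0 7 2 8 4 5)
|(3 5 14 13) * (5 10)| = 5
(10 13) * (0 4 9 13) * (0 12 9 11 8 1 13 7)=[4, 13, 2, 3, 11, 5, 6, 0, 1, 7, 12, 8, 9, 10]=(0 4 11 8 1 13 10 12 9 7)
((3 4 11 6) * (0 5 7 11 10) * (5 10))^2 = [0, 1, 2, 5, 7, 11, 4, 6, 8, 9, 10, 3] = (3 5 11)(4 7 6)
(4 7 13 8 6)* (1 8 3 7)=[0, 8, 2, 7, 1, 5, 4, 13, 6, 9, 10, 11, 12, 3]=(1 8 6 4)(3 7 13)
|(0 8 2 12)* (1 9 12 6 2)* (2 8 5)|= 8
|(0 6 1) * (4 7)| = |(0 6 1)(4 7)| = 6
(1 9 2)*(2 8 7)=(1 9 8 7 2)=[0, 9, 1, 3, 4, 5, 6, 2, 7, 8]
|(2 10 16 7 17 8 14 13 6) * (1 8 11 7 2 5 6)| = 12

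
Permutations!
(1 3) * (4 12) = [0, 3, 2, 1, 12, 5, 6, 7, 8, 9, 10, 11, 4] = (1 3)(4 12)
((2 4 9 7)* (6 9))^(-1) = (2 7 9 6 4) = [0, 1, 7, 3, 2, 5, 4, 9, 8, 6]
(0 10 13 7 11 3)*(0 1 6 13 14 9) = [10, 6, 2, 1, 4, 5, 13, 11, 8, 0, 14, 3, 12, 7, 9] = (0 10 14 9)(1 6 13 7 11 3)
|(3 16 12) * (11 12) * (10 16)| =|(3 10 16 11 12)| =5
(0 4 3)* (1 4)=(0 1 4 3)=[1, 4, 2, 0, 3]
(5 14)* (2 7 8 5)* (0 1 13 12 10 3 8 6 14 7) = (0 1 13 12 10 3 8 5 7 6 14 2) = [1, 13, 0, 8, 4, 7, 14, 6, 5, 9, 3, 11, 10, 12, 2]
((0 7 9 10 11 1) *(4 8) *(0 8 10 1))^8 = (11) = [0, 1, 2, 3, 4, 5, 6, 7, 8, 9, 10, 11]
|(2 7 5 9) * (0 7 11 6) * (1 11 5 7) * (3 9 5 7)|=4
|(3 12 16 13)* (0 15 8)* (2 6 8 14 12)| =10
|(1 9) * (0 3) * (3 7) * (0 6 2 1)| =|(0 7 3 6 2 1 9)| =7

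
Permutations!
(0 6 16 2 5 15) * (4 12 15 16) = [6, 1, 5, 3, 12, 16, 4, 7, 8, 9, 10, 11, 15, 13, 14, 0, 2] = (0 6 4 12 15)(2 5 16)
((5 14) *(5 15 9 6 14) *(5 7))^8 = [0, 1, 2, 3, 4, 5, 6, 7, 8, 9, 10, 11, 12, 13, 14, 15] = (15)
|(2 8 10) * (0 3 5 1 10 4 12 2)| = |(0 3 5 1 10)(2 8 4 12)| = 20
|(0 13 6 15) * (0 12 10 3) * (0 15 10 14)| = 8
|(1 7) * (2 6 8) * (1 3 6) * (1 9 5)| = |(1 7 3 6 8 2 9 5)| = 8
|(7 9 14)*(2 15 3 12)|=12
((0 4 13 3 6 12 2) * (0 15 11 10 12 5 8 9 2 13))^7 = (0 4)(2 6 10 9 3 11 8 13 15 5 12) = [4, 1, 6, 11, 0, 12, 10, 7, 13, 3, 9, 8, 2, 15, 14, 5]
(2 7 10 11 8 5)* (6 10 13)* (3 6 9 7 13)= (2 13 9 7 3 6 10 11 8 5)= [0, 1, 13, 6, 4, 2, 10, 3, 5, 7, 11, 8, 12, 9]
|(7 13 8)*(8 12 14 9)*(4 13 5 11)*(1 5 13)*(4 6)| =|(1 5 11 6 4)(7 13 12 14 9 8)| =30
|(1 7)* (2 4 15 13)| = |(1 7)(2 4 15 13)| = 4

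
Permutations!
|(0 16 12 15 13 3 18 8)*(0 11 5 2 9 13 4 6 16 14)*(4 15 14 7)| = 56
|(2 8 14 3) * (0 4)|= 4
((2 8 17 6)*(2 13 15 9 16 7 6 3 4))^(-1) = (2 4 3 17 8)(6 7 16 9 15 13) = [0, 1, 4, 17, 3, 5, 7, 16, 2, 15, 10, 11, 12, 6, 14, 13, 9, 8]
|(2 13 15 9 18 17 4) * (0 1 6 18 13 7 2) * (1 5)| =42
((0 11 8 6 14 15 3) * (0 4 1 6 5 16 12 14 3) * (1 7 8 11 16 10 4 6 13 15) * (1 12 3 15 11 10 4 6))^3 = (0 1 10)(3 11 15)(4 5 8 7)(6 16 13)(12 14) = [1, 10, 2, 11, 5, 8, 16, 4, 7, 9, 0, 15, 14, 6, 12, 3, 13]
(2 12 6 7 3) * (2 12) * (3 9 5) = (3 12 6 7 9 5) = [0, 1, 2, 12, 4, 3, 7, 9, 8, 5, 10, 11, 6]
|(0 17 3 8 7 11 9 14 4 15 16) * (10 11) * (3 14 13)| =|(0 17 14 4 15 16)(3 8 7 10 11 9 13)| =42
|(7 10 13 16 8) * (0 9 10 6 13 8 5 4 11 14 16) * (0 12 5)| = |(0 9 10 8 7 6 13 12 5 4 11 14 16)| = 13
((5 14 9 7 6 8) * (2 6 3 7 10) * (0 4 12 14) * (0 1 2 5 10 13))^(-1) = (0 13 9 14 12 4)(1 5 10 8 6 2)(3 7) = [13, 5, 1, 7, 0, 10, 2, 3, 6, 14, 8, 11, 4, 9, 12]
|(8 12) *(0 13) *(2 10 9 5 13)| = |(0 2 10 9 5 13)(8 12)| = 6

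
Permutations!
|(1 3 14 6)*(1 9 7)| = 6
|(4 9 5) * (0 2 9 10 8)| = |(0 2 9 5 4 10 8)| = 7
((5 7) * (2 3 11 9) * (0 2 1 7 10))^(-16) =(0 3 9 7 10 2 11 1 5) =[3, 5, 11, 9, 4, 0, 6, 10, 8, 7, 2, 1]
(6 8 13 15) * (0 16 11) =(0 16 11)(6 8 13 15) =[16, 1, 2, 3, 4, 5, 8, 7, 13, 9, 10, 0, 12, 15, 14, 6, 11]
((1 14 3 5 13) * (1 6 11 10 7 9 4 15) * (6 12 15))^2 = (1 3 13 15 14 5 12)(4 11 7)(6 10 9) = [0, 3, 2, 13, 11, 12, 10, 4, 8, 6, 9, 7, 1, 15, 5, 14]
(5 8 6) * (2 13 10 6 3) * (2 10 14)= [0, 1, 13, 10, 4, 8, 5, 7, 3, 9, 6, 11, 12, 14, 2]= (2 13 14)(3 10 6 5 8)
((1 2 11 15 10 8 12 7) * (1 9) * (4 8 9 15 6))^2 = (1 11 4 12 15 9 2 6 8 7 10) = [0, 11, 6, 3, 12, 5, 8, 10, 7, 2, 1, 4, 15, 13, 14, 9]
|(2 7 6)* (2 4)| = |(2 7 6 4)| = 4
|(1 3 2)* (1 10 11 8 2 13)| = |(1 3 13)(2 10 11 8)| = 12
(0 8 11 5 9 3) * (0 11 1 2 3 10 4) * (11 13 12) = [8, 2, 3, 13, 0, 9, 6, 7, 1, 10, 4, 5, 11, 12] = (0 8 1 2 3 13 12 11 5 9 10 4)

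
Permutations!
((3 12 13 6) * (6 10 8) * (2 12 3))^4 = (2 8 13)(6 10 12) = [0, 1, 8, 3, 4, 5, 10, 7, 13, 9, 12, 11, 6, 2]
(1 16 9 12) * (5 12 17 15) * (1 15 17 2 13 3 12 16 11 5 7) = [0, 11, 13, 12, 4, 16, 6, 1, 8, 2, 10, 5, 15, 3, 14, 7, 9, 17] = (17)(1 11 5 16 9 2 13 3 12 15 7)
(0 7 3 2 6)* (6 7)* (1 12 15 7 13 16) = (0 6)(1 12 15 7 3 2 13 16) = [6, 12, 13, 2, 4, 5, 0, 3, 8, 9, 10, 11, 15, 16, 14, 7, 1]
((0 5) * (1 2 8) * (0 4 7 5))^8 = (1 8 2)(4 5 7) = [0, 8, 1, 3, 5, 7, 6, 4, 2]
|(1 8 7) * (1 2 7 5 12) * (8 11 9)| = 6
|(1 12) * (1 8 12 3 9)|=6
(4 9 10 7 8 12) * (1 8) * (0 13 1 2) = (0 13 1 8 12 4 9 10 7 2) = [13, 8, 0, 3, 9, 5, 6, 2, 12, 10, 7, 11, 4, 1]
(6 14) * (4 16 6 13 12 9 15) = (4 16 6 14 13 12 9 15) = [0, 1, 2, 3, 16, 5, 14, 7, 8, 15, 10, 11, 9, 12, 13, 4, 6]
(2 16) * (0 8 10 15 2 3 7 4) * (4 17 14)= (0 8 10 15 2 16 3 7 17 14 4)= [8, 1, 16, 7, 0, 5, 6, 17, 10, 9, 15, 11, 12, 13, 4, 2, 3, 14]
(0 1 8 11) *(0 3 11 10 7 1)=(1 8 10 7)(3 11)=[0, 8, 2, 11, 4, 5, 6, 1, 10, 9, 7, 3]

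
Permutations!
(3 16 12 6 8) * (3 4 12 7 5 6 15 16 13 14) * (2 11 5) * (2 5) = (2 11)(3 13 14)(4 12 15 16 7 5 6 8) = [0, 1, 11, 13, 12, 6, 8, 5, 4, 9, 10, 2, 15, 14, 3, 16, 7]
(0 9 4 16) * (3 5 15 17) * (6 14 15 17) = (0 9 4 16)(3 5 17)(6 14 15) = [9, 1, 2, 5, 16, 17, 14, 7, 8, 4, 10, 11, 12, 13, 15, 6, 0, 3]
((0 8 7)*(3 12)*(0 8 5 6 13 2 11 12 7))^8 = (0 7 12 2 6)(3 11 13 5 8) = [7, 1, 6, 11, 4, 8, 0, 12, 3, 9, 10, 13, 2, 5]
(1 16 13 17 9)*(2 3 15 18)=[0, 16, 3, 15, 4, 5, 6, 7, 8, 1, 10, 11, 12, 17, 14, 18, 13, 9, 2]=(1 16 13 17 9)(2 3 15 18)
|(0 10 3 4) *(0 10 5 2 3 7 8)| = 8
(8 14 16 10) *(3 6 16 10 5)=(3 6 16 5)(8 14 10)=[0, 1, 2, 6, 4, 3, 16, 7, 14, 9, 8, 11, 12, 13, 10, 15, 5]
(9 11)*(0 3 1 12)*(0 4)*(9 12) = [3, 9, 2, 1, 0, 5, 6, 7, 8, 11, 10, 12, 4] = (0 3 1 9 11 12 4)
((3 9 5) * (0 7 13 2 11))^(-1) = (0 11 2 13 7)(3 5 9) = [11, 1, 13, 5, 4, 9, 6, 0, 8, 3, 10, 2, 12, 7]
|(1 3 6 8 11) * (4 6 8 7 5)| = 4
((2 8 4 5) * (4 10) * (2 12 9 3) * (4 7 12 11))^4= (2 12 8 9 10 3 7)(4 5 11)= [0, 1, 12, 7, 5, 11, 6, 2, 9, 10, 3, 4, 8]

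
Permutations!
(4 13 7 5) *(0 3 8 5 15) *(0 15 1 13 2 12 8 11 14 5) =[3, 13, 12, 11, 2, 4, 6, 1, 0, 9, 10, 14, 8, 7, 5, 15] =(15)(0 3 11 14 5 4 2 12 8)(1 13 7)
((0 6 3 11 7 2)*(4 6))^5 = [7, 1, 11, 4, 2, 5, 0, 3, 8, 9, 10, 6] = (0 7 3 4 2 11 6)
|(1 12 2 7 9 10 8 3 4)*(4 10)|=|(1 12 2 7 9 4)(3 10 8)|=6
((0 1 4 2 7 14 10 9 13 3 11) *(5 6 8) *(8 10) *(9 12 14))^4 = [7, 9, 3, 4, 13, 14, 8, 11, 12, 0, 5, 2, 6, 1, 10] = (0 7 11 2 3 4 13 1 9)(5 14 10)(6 8 12)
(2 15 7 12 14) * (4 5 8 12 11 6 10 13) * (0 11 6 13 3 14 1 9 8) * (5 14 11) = (0 5)(1 9 8 12)(2 15 7 6 10 3 11 13 4 14) = [5, 9, 15, 11, 14, 0, 10, 6, 12, 8, 3, 13, 1, 4, 2, 7]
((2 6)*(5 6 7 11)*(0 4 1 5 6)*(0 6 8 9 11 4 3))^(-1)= (0 3)(1 4 7 2 6 5)(8 11 9)= [3, 4, 6, 0, 7, 1, 5, 2, 11, 8, 10, 9]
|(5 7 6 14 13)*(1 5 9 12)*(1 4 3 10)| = |(1 5 7 6 14 13 9 12 4 3 10)| = 11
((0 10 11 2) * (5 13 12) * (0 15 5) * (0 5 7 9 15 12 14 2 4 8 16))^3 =(0 4)(2 13 12 14 5)(8 10)(11 16) =[4, 1, 13, 3, 0, 2, 6, 7, 10, 9, 8, 16, 14, 12, 5, 15, 11]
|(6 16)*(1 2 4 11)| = |(1 2 4 11)(6 16)| = 4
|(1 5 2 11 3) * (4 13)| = 10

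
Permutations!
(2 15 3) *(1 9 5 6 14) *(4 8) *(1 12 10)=(1 9 5 6 14 12 10)(2 15 3)(4 8)=[0, 9, 15, 2, 8, 6, 14, 7, 4, 5, 1, 11, 10, 13, 12, 3]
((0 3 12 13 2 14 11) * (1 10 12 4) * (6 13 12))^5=[6, 14, 4, 13, 2, 5, 0, 7, 8, 9, 11, 10, 12, 3, 1]=(0 6)(1 14)(2 4)(3 13)(10 11)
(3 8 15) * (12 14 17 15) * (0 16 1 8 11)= (0 16 1 8 12 14 17 15 3 11)= [16, 8, 2, 11, 4, 5, 6, 7, 12, 9, 10, 0, 14, 13, 17, 3, 1, 15]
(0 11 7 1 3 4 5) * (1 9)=(0 11 7 9 1 3 4 5)=[11, 3, 2, 4, 5, 0, 6, 9, 8, 1, 10, 7]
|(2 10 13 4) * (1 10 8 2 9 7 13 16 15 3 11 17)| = 28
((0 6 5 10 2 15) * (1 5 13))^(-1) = (0 15 2 10 5 1 13 6) = [15, 13, 10, 3, 4, 1, 0, 7, 8, 9, 5, 11, 12, 6, 14, 2]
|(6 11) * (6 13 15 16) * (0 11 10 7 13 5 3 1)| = 30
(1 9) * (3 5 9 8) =(1 8 3 5 9) =[0, 8, 2, 5, 4, 9, 6, 7, 3, 1]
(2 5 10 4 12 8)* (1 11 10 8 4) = (1 11 10)(2 5 8)(4 12) = [0, 11, 5, 3, 12, 8, 6, 7, 2, 9, 1, 10, 4]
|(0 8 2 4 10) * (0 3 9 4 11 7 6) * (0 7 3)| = |(0 8 2 11 3 9 4 10)(6 7)| = 8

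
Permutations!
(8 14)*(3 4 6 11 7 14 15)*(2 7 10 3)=(2 7 14 8 15)(3 4 6 11 10)=[0, 1, 7, 4, 6, 5, 11, 14, 15, 9, 3, 10, 12, 13, 8, 2]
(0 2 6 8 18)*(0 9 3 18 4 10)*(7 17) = (0 2 6 8 4 10)(3 18 9)(7 17) = [2, 1, 6, 18, 10, 5, 8, 17, 4, 3, 0, 11, 12, 13, 14, 15, 16, 7, 9]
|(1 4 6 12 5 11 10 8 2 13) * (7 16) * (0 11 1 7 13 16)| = |(0 11 10 8 2 16 13 7)(1 4 6 12 5)| = 40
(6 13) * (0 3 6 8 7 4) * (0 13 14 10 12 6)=(0 3)(4 13 8 7)(6 14 10 12)=[3, 1, 2, 0, 13, 5, 14, 4, 7, 9, 12, 11, 6, 8, 10]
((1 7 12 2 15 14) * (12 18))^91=(18)=[0, 1, 2, 3, 4, 5, 6, 7, 8, 9, 10, 11, 12, 13, 14, 15, 16, 17, 18]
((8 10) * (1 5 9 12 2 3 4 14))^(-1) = (1 14 4 3 2 12 9 5)(8 10) = [0, 14, 12, 2, 3, 1, 6, 7, 10, 5, 8, 11, 9, 13, 4]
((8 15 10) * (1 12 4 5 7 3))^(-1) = (1 3 7 5 4 12)(8 10 15) = [0, 3, 2, 7, 12, 4, 6, 5, 10, 9, 15, 11, 1, 13, 14, 8]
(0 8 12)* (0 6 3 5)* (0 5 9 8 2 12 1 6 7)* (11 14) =(0 2 12 7)(1 6 3 9 8)(11 14) =[2, 6, 12, 9, 4, 5, 3, 0, 1, 8, 10, 14, 7, 13, 11]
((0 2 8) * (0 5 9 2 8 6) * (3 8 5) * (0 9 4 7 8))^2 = (0 4 8)(2 9 6)(3 5 7) = [4, 1, 9, 5, 8, 7, 2, 3, 0, 6]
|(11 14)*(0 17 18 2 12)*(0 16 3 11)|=|(0 17 18 2 12 16 3 11 14)|=9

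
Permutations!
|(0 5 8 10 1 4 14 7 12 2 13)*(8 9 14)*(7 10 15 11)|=14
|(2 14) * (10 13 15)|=|(2 14)(10 13 15)|=6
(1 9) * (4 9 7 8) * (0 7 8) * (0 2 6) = (0 7 2 6)(1 8 4 9) = [7, 8, 6, 3, 9, 5, 0, 2, 4, 1]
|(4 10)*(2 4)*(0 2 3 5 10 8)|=12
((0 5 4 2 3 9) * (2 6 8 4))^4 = [9, 1, 5, 2, 6, 0, 8, 7, 4, 3] = (0 9 3 2 5)(4 6 8)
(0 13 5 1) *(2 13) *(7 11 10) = (0 2 13 5 1)(7 11 10) = [2, 0, 13, 3, 4, 1, 6, 11, 8, 9, 7, 10, 12, 5]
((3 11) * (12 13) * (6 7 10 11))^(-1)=[0, 1, 2, 11, 4, 5, 3, 6, 8, 9, 7, 10, 13, 12]=(3 11 10 7 6)(12 13)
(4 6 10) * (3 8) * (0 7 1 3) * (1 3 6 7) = (0 1 6 10 4 7 3 8) = [1, 6, 2, 8, 7, 5, 10, 3, 0, 9, 4]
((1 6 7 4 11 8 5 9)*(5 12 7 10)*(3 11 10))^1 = (1 6 3 11 8 12 7 4 10 5 9) = [0, 6, 2, 11, 10, 9, 3, 4, 12, 1, 5, 8, 7]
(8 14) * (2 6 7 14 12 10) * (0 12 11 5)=(0 12 10 2 6 7 14 8 11 5)=[12, 1, 6, 3, 4, 0, 7, 14, 11, 9, 2, 5, 10, 13, 8]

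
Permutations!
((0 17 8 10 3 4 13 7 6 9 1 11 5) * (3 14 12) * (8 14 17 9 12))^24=(17)(0 5 11 1 9)=[5, 9, 2, 3, 4, 11, 6, 7, 8, 0, 10, 1, 12, 13, 14, 15, 16, 17]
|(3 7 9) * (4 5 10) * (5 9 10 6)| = 10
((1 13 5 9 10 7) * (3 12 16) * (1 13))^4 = [0, 1, 2, 12, 4, 13, 6, 10, 8, 5, 9, 11, 16, 7, 14, 15, 3] = (3 12 16)(5 13 7 10 9)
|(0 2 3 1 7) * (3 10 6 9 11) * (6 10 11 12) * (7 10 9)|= 10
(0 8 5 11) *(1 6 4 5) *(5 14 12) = (0 8 1 6 4 14 12 5 11) = [8, 6, 2, 3, 14, 11, 4, 7, 1, 9, 10, 0, 5, 13, 12]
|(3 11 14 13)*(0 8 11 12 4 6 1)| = |(0 8 11 14 13 3 12 4 6 1)| = 10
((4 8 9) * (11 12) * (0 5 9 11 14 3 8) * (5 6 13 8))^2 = [13, 1, 2, 9, 6, 4, 8, 7, 12, 0, 10, 14, 3, 11, 5] = (0 13 11 14 5 4 6 8 12 3 9)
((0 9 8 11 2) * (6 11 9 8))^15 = [6, 1, 9, 3, 4, 5, 0, 7, 11, 2, 10, 8] = (0 6)(2 9)(8 11)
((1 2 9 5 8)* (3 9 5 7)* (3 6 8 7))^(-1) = (1 8 6 7 5 2)(3 9) = [0, 8, 1, 9, 4, 2, 7, 5, 6, 3]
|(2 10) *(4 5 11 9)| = 4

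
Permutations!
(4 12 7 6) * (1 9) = (1 9)(4 12 7 6) = [0, 9, 2, 3, 12, 5, 4, 6, 8, 1, 10, 11, 7]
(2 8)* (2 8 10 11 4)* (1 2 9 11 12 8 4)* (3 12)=(1 2 10 3 12 8 4 9 11)=[0, 2, 10, 12, 9, 5, 6, 7, 4, 11, 3, 1, 8]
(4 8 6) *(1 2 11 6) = (1 2 11 6 4 8) = [0, 2, 11, 3, 8, 5, 4, 7, 1, 9, 10, 6]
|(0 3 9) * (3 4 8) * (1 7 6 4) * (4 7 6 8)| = |(0 1 6 7 8 3 9)| = 7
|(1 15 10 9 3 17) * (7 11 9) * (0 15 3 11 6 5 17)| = 18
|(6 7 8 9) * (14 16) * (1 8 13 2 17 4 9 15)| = 42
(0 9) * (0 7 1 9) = (1 9 7) = [0, 9, 2, 3, 4, 5, 6, 1, 8, 7]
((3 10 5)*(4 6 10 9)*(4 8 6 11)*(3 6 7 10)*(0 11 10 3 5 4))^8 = (11) = [0, 1, 2, 3, 4, 5, 6, 7, 8, 9, 10, 11]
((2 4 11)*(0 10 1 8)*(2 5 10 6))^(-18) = [0, 1, 2, 3, 4, 5, 6, 7, 8, 9, 10, 11] = (11)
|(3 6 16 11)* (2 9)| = 4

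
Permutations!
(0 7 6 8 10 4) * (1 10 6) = (0 7 1 10 4)(6 8) = [7, 10, 2, 3, 0, 5, 8, 1, 6, 9, 4]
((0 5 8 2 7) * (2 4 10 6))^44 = (0 10)(2 8)(4 7)(5 6) = [10, 1, 8, 3, 7, 6, 5, 4, 2, 9, 0]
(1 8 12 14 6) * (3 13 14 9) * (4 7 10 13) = (1 8 12 9 3 4 7 10 13 14 6) = [0, 8, 2, 4, 7, 5, 1, 10, 12, 3, 13, 11, 9, 14, 6]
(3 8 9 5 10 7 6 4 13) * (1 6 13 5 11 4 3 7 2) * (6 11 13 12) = (1 11 4 5 10 2)(3 8 9 13 7 12 6) = [0, 11, 1, 8, 5, 10, 3, 12, 9, 13, 2, 4, 6, 7]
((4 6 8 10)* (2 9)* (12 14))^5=(2 9)(4 6 8 10)(12 14)=[0, 1, 9, 3, 6, 5, 8, 7, 10, 2, 4, 11, 14, 13, 12]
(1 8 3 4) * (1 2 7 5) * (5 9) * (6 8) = (1 6 8 3 4 2 7 9 5) = [0, 6, 7, 4, 2, 1, 8, 9, 3, 5]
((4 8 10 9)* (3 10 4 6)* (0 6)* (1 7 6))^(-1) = [9, 0, 2, 6, 8, 5, 7, 1, 4, 10, 3] = (0 9 10 3 6 7 1)(4 8)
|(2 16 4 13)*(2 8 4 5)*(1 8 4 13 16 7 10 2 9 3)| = |(1 8 13 4 16 5 9 3)(2 7 10)| = 24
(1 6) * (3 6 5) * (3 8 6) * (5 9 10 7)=(1 9 10 7 5 8 6)=[0, 9, 2, 3, 4, 8, 1, 5, 6, 10, 7]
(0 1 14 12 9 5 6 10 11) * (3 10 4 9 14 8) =(0 1 8 3 10 11)(4 9 5 6)(12 14) =[1, 8, 2, 10, 9, 6, 4, 7, 3, 5, 11, 0, 14, 13, 12]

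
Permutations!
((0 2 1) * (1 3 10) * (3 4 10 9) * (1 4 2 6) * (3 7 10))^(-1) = (0 1 6)(3 4 10 7 9) = [1, 6, 2, 4, 10, 5, 0, 9, 8, 3, 7]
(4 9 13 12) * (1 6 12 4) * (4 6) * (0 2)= (0 2)(1 4 9 13 6 12)= [2, 4, 0, 3, 9, 5, 12, 7, 8, 13, 10, 11, 1, 6]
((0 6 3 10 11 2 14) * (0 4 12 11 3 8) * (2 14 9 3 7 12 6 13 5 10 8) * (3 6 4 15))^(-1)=(0 8 3 15 14 11 12 7 10 5 13)(2 6 9)=[8, 1, 6, 15, 4, 13, 9, 10, 3, 2, 5, 12, 7, 0, 11, 14]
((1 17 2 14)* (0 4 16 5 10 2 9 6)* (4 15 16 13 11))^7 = (0 1 5 6 14 16 9 2 15 17 10)(4 13 11) = [1, 5, 15, 3, 13, 6, 14, 7, 8, 2, 0, 4, 12, 11, 16, 17, 9, 10]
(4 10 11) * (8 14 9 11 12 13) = (4 10 12 13 8 14 9 11) = [0, 1, 2, 3, 10, 5, 6, 7, 14, 11, 12, 4, 13, 8, 9]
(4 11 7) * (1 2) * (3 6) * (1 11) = (1 2 11 7 4)(3 6) = [0, 2, 11, 6, 1, 5, 3, 4, 8, 9, 10, 7]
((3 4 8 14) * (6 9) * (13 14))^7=[0, 1, 2, 8, 13, 5, 9, 7, 14, 6, 10, 11, 12, 3, 4]=(3 8 14 4 13)(6 9)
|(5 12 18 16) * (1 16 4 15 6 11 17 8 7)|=|(1 16 5 12 18 4 15 6 11 17 8 7)|=12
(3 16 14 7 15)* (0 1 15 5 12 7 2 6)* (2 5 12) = (0 1 15 3 16 14 5 2 6)(7 12) = [1, 15, 6, 16, 4, 2, 0, 12, 8, 9, 10, 11, 7, 13, 5, 3, 14]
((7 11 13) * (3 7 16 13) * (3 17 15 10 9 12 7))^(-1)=(7 12 9 10 15 17 11)(13 16)=[0, 1, 2, 3, 4, 5, 6, 12, 8, 10, 15, 7, 9, 16, 14, 17, 13, 11]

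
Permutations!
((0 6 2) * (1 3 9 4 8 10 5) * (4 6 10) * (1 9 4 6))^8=(0 6 4 1 5)(2 8 3 9 10)=[6, 5, 8, 9, 1, 0, 4, 7, 3, 10, 2]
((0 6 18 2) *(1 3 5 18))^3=(0 3 2 1 18 6 5)=[3, 18, 1, 2, 4, 0, 5, 7, 8, 9, 10, 11, 12, 13, 14, 15, 16, 17, 6]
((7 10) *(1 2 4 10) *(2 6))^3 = (1 4)(2 7)(6 10) = [0, 4, 7, 3, 1, 5, 10, 2, 8, 9, 6]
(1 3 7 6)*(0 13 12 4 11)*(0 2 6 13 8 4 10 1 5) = [8, 3, 6, 7, 11, 0, 5, 13, 4, 9, 1, 2, 10, 12] = (0 8 4 11 2 6 5)(1 3 7 13 12 10)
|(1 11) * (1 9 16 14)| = 5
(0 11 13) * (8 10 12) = (0 11 13)(8 10 12) = [11, 1, 2, 3, 4, 5, 6, 7, 10, 9, 12, 13, 8, 0]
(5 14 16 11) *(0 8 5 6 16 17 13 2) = (0 8 5 14 17 13 2)(6 16 11) = [8, 1, 0, 3, 4, 14, 16, 7, 5, 9, 10, 6, 12, 2, 17, 15, 11, 13]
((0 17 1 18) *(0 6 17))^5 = (1 18 6 17) = [0, 18, 2, 3, 4, 5, 17, 7, 8, 9, 10, 11, 12, 13, 14, 15, 16, 1, 6]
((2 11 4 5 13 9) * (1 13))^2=[0, 9, 4, 3, 1, 13, 6, 7, 8, 11, 10, 5, 12, 2]=(1 9 11 5 13 2 4)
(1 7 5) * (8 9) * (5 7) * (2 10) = (1 5)(2 10)(8 9) = [0, 5, 10, 3, 4, 1, 6, 7, 9, 8, 2]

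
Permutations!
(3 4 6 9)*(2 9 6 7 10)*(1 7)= (1 7 10 2 9 3 4)= [0, 7, 9, 4, 1, 5, 6, 10, 8, 3, 2]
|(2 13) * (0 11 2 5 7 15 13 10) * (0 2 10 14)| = |(0 11 10 2 14)(5 7 15 13)| = 20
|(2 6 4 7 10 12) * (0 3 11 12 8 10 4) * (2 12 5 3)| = |(12)(0 2 6)(3 11 5)(4 7)(8 10)| = 6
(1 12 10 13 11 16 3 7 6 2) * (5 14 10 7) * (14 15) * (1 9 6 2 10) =(1 12 7 2 9 6 10 13 11 16 3 5 15 14) =[0, 12, 9, 5, 4, 15, 10, 2, 8, 6, 13, 16, 7, 11, 1, 14, 3]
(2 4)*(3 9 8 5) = (2 4)(3 9 8 5) = [0, 1, 4, 9, 2, 3, 6, 7, 5, 8]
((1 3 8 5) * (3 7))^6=(1 7 3 8 5)=[0, 7, 2, 8, 4, 1, 6, 3, 5]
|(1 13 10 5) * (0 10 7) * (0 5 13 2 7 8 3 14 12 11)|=|(0 10 13 8 3 14 12 11)(1 2 7 5)|=8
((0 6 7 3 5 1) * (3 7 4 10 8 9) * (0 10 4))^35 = (0 6)(1 5 3 9 8 10) = [6, 5, 2, 9, 4, 3, 0, 7, 10, 8, 1]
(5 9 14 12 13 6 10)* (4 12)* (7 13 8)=(4 12 8 7 13 6 10 5 9 14)=[0, 1, 2, 3, 12, 9, 10, 13, 7, 14, 5, 11, 8, 6, 4]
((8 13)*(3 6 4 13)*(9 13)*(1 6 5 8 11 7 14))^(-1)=(1 14 7 11 13 9 4 6)(3 8 5)=[0, 14, 2, 8, 6, 3, 1, 11, 5, 4, 10, 13, 12, 9, 7]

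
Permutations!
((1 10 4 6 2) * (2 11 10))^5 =(1 2)(4 6 11 10) =[0, 2, 1, 3, 6, 5, 11, 7, 8, 9, 4, 10]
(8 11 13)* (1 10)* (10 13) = (1 13 8 11 10) = [0, 13, 2, 3, 4, 5, 6, 7, 11, 9, 1, 10, 12, 8]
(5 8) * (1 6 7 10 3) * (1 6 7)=(1 7 10 3 6)(5 8)=[0, 7, 2, 6, 4, 8, 1, 10, 5, 9, 3]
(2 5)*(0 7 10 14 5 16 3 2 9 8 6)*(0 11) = (0 7 10 14 5 9 8 6 11)(2 16 3) = [7, 1, 16, 2, 4, 9, 11, 10, 6, 8, 14, 0, 12, 13, 5, 15, 3]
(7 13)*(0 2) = (0 2)(7 13) = [2, 1, 0, 3, 4, 5, 6, 13, 8, 9, 10, 11, 12, 7]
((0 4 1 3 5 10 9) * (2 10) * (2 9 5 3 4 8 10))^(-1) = [9, 4, 2, 3, 1, 10, 6, 7, 0, 5, 8] = (0 9 5 10 8)(1 4)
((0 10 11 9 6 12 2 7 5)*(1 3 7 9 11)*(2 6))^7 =(0 10 1 3 7 5)(2 9)(6 12) =[10, 3, 9, 7, 4, 0, 12, 5, 8, 2, 1, 11, 6]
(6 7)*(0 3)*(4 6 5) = (0 3)(4 6 7 5) = [3, 1, 2, 0, 6, 4, 7, 5]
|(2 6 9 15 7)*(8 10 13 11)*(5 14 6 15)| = 12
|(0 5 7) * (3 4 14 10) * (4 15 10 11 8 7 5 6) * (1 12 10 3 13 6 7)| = 18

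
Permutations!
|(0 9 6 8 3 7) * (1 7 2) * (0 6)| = |(0 9)(1 7 6 8 3 2)| = 6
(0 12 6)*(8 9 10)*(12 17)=(0 17 12 6)(8 9 10)=[17, 1, 2, 3, 4, 5, 0, 7, 9, 10, 8, 11, 6, 13, 14, 15, 16, 12]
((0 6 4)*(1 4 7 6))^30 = [0, 1, 2, 3, 4, 5, 6, 7] = (7)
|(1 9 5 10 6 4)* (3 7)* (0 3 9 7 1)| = |(0 3 1 7 9 5 10 6 4)| = 9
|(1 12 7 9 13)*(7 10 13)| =4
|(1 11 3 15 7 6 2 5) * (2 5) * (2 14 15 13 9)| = 11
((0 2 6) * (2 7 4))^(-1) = (0 6 2 4 7) = [6, 1, 4, 3, 7, 5, 2, 0]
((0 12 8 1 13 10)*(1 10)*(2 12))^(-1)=(0 10 8 12 2)(1 13)=[10, 13, 0, 3, 4, 5, 6, 7, 12, 9, 8, 11, 2, 1]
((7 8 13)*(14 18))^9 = (14 18) = [0, 1, 2, 3, 4, 5, 6, 7, 8, 9, 10, 11, 12, 13, 18, 15, 16, 17, 14]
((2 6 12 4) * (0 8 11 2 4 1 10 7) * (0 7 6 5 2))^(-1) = [11, 12, 5, 3, 4, 2, 10, 7, 0, 9, 1, 8, 6] = (0 11 8)(1 12 6 10)(2 5)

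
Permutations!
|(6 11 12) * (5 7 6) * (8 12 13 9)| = 8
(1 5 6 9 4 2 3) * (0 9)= (0 9 4 2 3 1 5 6)= [9, 5, 3, 1, 2, 6, 0, 7, 8, 4]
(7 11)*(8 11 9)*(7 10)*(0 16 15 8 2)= (0 16 15 8 11 10 7 9 2)= [16, 1, 0, 3, 4, 5, 6, 9, 11, 2, 7, 10, 12, 13, 14, 8, 15]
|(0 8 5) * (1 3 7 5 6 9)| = 8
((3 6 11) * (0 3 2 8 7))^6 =[7, 1, 11, 0, 4, 5, 3, 8, 2, 9, 10, 6] =(0 7 8 2 11 6 3)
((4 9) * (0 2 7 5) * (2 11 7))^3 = (0 5 7 11)(4 9) = [5, 1, 2, 3, 9, 7, 6, 11, 8, 4, 10, 0]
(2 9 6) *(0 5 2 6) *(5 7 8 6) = (0 7 8 6 5 2 9) = [7, 1, 9, 3, 4, 2, 5, 8, 6, 0]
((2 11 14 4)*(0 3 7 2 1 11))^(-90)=[7, 14, 3, 2, 11, 5, 6, 0, 8, 9, 10, 4, 12, 13, 1]=(0 7)(1 14)(2 3)(4 11)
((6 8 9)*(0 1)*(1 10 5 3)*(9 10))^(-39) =(0 9 6 8 10 5 3 1) =[9, 0, 2, 1, 4, 3, 8, 7, 10, 6, 5]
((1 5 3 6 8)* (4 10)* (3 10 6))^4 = (1 6 10)(4 5 8) = [0, 6, 2, 3, 5, 8, 10, 7, 4, 9, 1]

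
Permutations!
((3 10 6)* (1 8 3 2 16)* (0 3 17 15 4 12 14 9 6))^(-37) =(0 10 3)(1 9 15 16 14 17 2 12 8 6 4) =[10, 9, 12, 0, 1, 5, 4, 7, 6, 15, 3, 11, 8, 13, 17, 16, 14, 2]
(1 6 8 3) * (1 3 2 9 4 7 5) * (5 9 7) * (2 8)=[0, 6, 7, 3, 5, 1, 2, 9, 8, 4]=(1 6 2 7 9 4 5)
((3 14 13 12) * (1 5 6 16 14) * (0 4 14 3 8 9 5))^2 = (0 14 12 9 6 3)(1 4 13 8 5 16) = [14, 4, 2, 0, 13, 16, 3, 7, 5, 6, 10, 11, 9, 8, 12, 15, 1]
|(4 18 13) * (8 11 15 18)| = 6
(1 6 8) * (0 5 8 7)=(0 5 8 1 6 7)=[5, 6, 2, 3, 4, 8, 7, 0, 1]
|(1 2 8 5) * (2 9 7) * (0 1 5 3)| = |(0 1 9 7 2 8 3)| = 7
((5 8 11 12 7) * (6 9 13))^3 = (13)(5 12 8 7 11) = [0, 1, 2, 3, 4, 12, 6, 11, 7, 9, 10, 5, 8, 13]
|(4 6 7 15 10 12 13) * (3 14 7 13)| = 6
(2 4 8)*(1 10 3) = [0, 10, 4, 1, 8, 5, 6, 7, 2, 9, 3] = (1 10 3)(2 4 8)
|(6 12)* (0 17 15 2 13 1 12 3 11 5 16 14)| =|(0 17 15 2 13 1 12 6 3 11 5 16 14)| =13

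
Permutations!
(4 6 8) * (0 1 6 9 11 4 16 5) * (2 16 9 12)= (0 1 6 8 9 11 4 12 2 16 5)= [1, 6, 16, 3, 12, 0, 8, 7, 9, 11, 10, 4, 2, 13, 14, 15, 5]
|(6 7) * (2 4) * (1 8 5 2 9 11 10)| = |(1 8 5 2 4 9 11 10)(6 7)| = 8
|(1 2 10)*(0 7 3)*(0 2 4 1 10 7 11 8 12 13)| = 30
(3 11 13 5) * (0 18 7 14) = (0 18 7 14)(3 11 13 5) = [18, 1, 2, 11, 4, 3, 6, 14, 8, 9, 10, 13, 12, 5, 0, 15, 16, 17, 7]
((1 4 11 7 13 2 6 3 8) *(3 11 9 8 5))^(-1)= (1 8 9 4)(2 13 7 11 6)(3 5)= [0, 8, 13, 5, 1, 3, 2, 11, 9, 4, 10, 6, 12, 7]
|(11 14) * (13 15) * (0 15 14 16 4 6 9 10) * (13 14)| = |(0 15 14 11 16 4 6 9 10)| = 9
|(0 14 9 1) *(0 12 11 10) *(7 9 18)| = 9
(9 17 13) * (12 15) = (9 17 13)(12 15) = [0, 1, 2, 3, 4, 5, 6, 7, 8, 17, 10, 11, 15, 9, 14, 12, 16, 13]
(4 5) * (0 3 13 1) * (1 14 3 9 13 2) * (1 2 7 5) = (0 9 13 14 3 7 5 4 1) = [9, 0, 2, 7, 1, 4, 6, 5, 8, 13, 10, 11, 12, 14, 3]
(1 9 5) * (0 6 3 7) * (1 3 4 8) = [6, 9, 2, 7, 8, 3, 4, 0, 1, 5] = (0 6 4 8 1 9 5 3 7)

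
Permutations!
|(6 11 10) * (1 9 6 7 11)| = 3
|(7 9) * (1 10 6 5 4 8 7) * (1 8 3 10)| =15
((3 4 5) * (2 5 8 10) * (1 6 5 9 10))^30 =[0, 1, 2, 3, 4, 5, 6, 7, 8, 9, 10] =(10)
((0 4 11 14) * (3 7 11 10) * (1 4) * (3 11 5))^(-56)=[11, 14, 2, 7, 0, 3, 6, 5, 8, 9, 1, 4, 12, 13, 10]=(0 11 4)(1 14 10)(3 7 5)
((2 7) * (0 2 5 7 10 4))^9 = (0 2 10 4)(5 7) = [2, 1, 10, 3, 0, 7, 6, 5, 8, 9, 4]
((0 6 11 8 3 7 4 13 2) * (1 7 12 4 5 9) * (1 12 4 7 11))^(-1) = [2, 6, 13, 8, 3, 7, 0, 12, 11, 5, 10, 1, 9, 4] = (0 2 13 4 3 8 11 1 6)(5 7 12 9)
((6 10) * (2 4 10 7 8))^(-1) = (2 8 7 6 10 4) = [0, 1, 8, 3, 2, 5, 10, 6, 7, 9, 4]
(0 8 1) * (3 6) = (0 8 1)(3 6) = [8, 0, 2, 6, 4, 5, 3, 7, 1]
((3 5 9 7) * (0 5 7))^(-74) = [5, 1, 2, 3, 4, 9, 6, 7, 8, 0] = (0 5 9)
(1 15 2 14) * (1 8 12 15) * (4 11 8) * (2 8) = (2 14 4 11)(8 12 15) = [0, 1, 14, 3, 11, 5, 6, 7, 12, 9, 10, 2, 15, 13, 4, 8]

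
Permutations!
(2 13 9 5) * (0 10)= (0 10)(2 13 9 5)= [10, 1, 13, 3, 4, 2, 6, 7, 8, 5, 0, 11, 12, 9]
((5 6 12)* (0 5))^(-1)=(0 12 6 5)=[12, 1, 2, 3, 4, 0, 5, 7, 8, 9, 10, 11, 6]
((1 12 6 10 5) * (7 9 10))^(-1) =(1 5 10 9 7 6 12) =[0, 5, 2, 3, 4, 10, 12, 6, 8, 7, 9, 11, 1]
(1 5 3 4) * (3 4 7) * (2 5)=(1 2 5 4)(3 7)=[0, 2, 5, 7, 1, 4, 6, 3]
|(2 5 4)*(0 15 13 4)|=|(0 15 13 4 2 5)|=6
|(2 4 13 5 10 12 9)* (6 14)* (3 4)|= |(2 3 4 13 5 10 12 9)(6 14)|= 8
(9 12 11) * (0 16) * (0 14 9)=(0 16 14 9 12 11)=[16, 1, 2, 3, 4, 5, 6, 7, 8, 12, 10, 0, 11, 13, 9, 15, 14]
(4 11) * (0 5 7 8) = (0 5 7 8)(4 11) = [5, 1, 2, 3, 11, 7, 6, 8, 0, 9, 10, 4]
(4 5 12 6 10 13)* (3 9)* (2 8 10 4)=(2 8 10 13)(3 9)(4 5 12 6)=[0, 1, 8, 9, 5, 12, 4, 7, 10, 3, 13, 11, 6, 2]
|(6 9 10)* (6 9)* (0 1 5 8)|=|(0 1 5 8)(9 10)|=4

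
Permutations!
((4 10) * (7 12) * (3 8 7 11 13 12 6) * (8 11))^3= [0, 1, 2, 12, 10, 5, 13, 11, 3, 9, 4, 8, 6, 7]= (3 12 6 13 7 11 8)(4 10)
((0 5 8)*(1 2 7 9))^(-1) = (0 8 5)(1 9 7 2) = [8, 9, 1, 3, 4, 0, 6, 2, 5, 7]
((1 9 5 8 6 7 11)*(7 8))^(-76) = (1 11 7 5 9) = [0, 11, 2, 3, 4, 9, 6, 5, 8, 1, 10, 7]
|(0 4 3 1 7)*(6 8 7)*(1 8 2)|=15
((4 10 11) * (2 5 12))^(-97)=[0, 1, 12, 3, 11, 2, 6, 7, 8, 9, 4, 10, 5]=(2 12 5)(4 11 10)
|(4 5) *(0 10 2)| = 6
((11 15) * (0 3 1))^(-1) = (0 1 3)(11 15) = [1, 3, 2, 0, 4, 5, 6, 7, 8, 9, 10, 15, 12, 13, 14, 11]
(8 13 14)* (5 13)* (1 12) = (1 12)(5 13 14 8) = [0, 12, 2, 3, 4, 13, 6, 7, 5, 9, 10, 11, 1, 14, 8]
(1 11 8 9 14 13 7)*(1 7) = (1 11 8 9 14 13) = [0, 11, 2, 3, 4, 5, 6, 7, 9, 14, 10, 8, 12, 1, 13]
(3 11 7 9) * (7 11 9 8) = (11)(3 9)(7 8) = [0, 1, 2, 9, 4, 5, 6, 8, 7, 3, 10, 11]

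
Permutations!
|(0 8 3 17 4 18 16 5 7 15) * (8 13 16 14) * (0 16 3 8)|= 28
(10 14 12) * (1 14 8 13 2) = (1 14 12 10 8 13 2) = [0, 14, 1, 3, 4, 5, 6, 7, 13, 9, 8, 11, 10, 2, 12]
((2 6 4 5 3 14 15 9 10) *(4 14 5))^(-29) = (2 6 14 15 9 10)(3 5) = [0, 1, 6, 5, 4, 3, 14, 7, 8, 10, 2, 11, 12, 13, 15, 9]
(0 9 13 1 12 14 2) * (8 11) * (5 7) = (0 9 13 1 12 14 2)(5 7)(8 11) = [9, 12, 0, 3, 4, 7, 6, 5, 11, 13, 10, 8, 14, 1, 2]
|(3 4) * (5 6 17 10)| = 4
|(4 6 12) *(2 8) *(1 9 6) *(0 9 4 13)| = 10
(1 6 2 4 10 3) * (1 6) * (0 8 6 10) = (0 8 6 2 4)(3 10) = [8, 1, 4, 10, 0, 5, 2, 7, 6, 9, 3]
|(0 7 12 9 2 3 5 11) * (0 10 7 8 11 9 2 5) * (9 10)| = |(0 8 11 9 5 10 7 12 2 3)| = 10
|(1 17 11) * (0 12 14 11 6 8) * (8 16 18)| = 10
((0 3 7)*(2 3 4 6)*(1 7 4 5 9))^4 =[7, 9, 2, 3, 4, 0, 6, 1, 8, 5] =(0 7 1 9 5)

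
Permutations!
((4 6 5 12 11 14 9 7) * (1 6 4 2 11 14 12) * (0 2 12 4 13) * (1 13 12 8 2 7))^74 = (0 1 4 7 6 12 8 5 14 2 13 9 11) = [1, 4, 13, 3, 7, 14, 12, 6, 5, 11, 10, 0, 8, 9, 2]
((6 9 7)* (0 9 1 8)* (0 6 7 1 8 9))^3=(1 9)(6 8)=[0, 9, 2, 3, 4, 5, 8, 7, 6, 1]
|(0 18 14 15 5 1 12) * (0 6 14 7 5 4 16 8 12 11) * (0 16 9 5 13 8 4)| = 18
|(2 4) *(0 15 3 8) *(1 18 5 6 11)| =20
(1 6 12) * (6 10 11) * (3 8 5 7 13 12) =(1 10 11 6 3 8 5 7 13 12) =[0, 10, 2, 8, 4, 7, 3, 13, 5, 9, 11, 6, 1, 12]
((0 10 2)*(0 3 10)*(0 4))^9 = (10)(0 4) = [4, 1, 2, 3, 0, 5, 6, 7, 8, 9, 10]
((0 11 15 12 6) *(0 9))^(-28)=(0 15 6)(9 11 12)=[15, 1, 2, 3, 4, 5, 0, 7, 8, 11, 10, 12, 9, 13, 14, 6]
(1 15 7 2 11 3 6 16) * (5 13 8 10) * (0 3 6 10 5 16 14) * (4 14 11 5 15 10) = [3, 10, 5, 4, 14, 13, 11, 2, 15, 9, 16, 6, 12, 8, 0, 7, 1] = (0 3 4 14)(1 10 16)(2 5 13 8 15 7)(6 11)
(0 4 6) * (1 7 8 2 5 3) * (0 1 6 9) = (0 4 9)(1 7 8 2 5 3 6) = [4, 7, 5, 6, 9, 3, 1, 8, 2, 0]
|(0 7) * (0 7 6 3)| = 3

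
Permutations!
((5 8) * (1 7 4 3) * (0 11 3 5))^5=[4, 0, 2, 8, 3, 1, 6, 11, 7, 9, 10, 5]=(0 4 3 8 7 11 5 1)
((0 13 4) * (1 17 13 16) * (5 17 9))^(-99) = (0 17 1 4 5 16 13 9) = [17, 4, 2, 3, 5, 16, 6, 7, 8, 0, 10, 11, 12, 9, 14, 15, 13, 1]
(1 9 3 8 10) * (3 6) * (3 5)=(1 9 6 5 3 8 10)=[0, 9, 2, 8, 4, 3, 5, 7, 10, 6, 1]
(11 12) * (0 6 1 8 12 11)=[6, 8, 2, 3, 4, 5, 1, 7, 12, 9, 10, 11, 0]=(0 6 1 8 12)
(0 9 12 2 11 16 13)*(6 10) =(0 9 12 2 11 16 13)(6 10) =[9, 1, 11, 3, 4, 5, 10, 7, 8, 12, 6, 16, 2, 0, 14, 15, 13]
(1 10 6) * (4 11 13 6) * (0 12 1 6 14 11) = (0 12 1 10 4)(11 13 14) = [12, 10, 2, 3, 0, 5, 6, 7, 8, 9, 4, 13, 1, 14, 11]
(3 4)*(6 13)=(3 4)(6 13)=[0, 1, 2, 4, 3, 5, 13, 7, 8, 9, 10, 11, 12, 6]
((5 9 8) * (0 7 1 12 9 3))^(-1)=(0 3 5 8 9 12 1 7)=[3, 7, 2, 5, 4, 8, 6, 0, 9, 12, 10, 11, 1]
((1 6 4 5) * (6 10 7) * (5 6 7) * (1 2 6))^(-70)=(1 5 6)(2 4 10)=[0, 5, 4, 3, 10, 6, 1, 7, 8, 9, 2]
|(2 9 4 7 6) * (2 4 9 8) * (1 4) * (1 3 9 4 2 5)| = 20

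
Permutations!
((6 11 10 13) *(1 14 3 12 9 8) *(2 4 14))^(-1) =(1 8 9 12 3 14 4 2)(6 13 10 11) =[0, 8, 1, 14, 2, 5, 13, 7, 9, 12, 11, 6, 3, 10, 4]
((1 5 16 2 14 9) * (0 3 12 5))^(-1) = (0 1 9 14 2 16 5 12 3) = [1, 9, 16, 0, 4, 12, 6, 7, 8, 14, 10, 11, 3, 13, 2, 15, 5]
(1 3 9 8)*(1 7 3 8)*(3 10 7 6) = [0, 8, 2, 9, 4, 5, 3, 10, 6, 1, 7] = (1 8 6 3 9)(7 10)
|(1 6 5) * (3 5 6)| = 3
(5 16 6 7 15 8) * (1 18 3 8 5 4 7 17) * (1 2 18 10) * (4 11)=(1 10)(2 18 3 8 11 4 7 15 5 16 6 17)=[0, 10, 18, 8, 7, 16, 17, 15, 11, 9, 1, 4, 12, 13, 14, 5, 6, 2, 3]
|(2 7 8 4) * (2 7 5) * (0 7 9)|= 10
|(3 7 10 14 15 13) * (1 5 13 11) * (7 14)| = 14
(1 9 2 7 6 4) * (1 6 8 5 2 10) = (1 9 10)(2 7 8 5)(4 6) = [0, 9, 7, 3, 6, 2, 4, 8, 5, 10, 1]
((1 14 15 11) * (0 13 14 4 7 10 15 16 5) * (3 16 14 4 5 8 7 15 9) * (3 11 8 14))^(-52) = (0 15 10 1 13 8 9 5 4 7 11)(3 14 16) = [15, 13, 2, 14, 7, 4, 6, 11, 9, 5, 1, 0, 12, 8, 16, 10, 3]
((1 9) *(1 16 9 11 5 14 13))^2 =[0, 5, 2, 3, 4, 13, 6, 7, 8, 9, 10, 14, 12, 11, 1, 15, 16] =(16)(1 5 13 11 14)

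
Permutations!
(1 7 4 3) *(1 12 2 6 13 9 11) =(1 7 4 3 12 2 6 13 9 11) =[0, 7, 6, 12, 3, 5, 13, 4, 8, 11, 10, 1, 2, 9]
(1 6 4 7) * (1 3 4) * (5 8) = [0, 6, 2, 4, 7, 8, 1, 3, 5] = (1 6)(3 4 7)(5 8)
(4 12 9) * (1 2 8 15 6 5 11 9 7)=(1 2 8 15 6 5 11 9 4 12 7)=[0, 2, 8, 3, 12, 11, 5, 1, 15, 4, 10, 9, 7, 13, 14, 6]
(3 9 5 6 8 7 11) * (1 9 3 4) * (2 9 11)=[0, 11, 9, 3, 1, 6, 8, 2, 7, 5, 10, 4]=(1 11 4)(2 9 5 6 8 7)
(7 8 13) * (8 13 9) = (7 13)(8 9) = [0, 1, 2, 3, 4, 5, 6, 13, 9, 8, 10, 11, 12, 7]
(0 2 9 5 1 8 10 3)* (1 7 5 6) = (0 2 9 6 1 8 10 3)(5 7) = [2, 8, 9, 0, 4, 7, 1, 5, 10, 6, 3]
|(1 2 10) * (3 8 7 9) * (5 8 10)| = 8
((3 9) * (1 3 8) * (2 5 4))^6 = (1 9)(3 8) = [0, 9, 2, 8, 4, 5, 6, 7, 3, 1]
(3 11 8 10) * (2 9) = (2 9)(3 11 8 10) = [0, 1, 9, 11, 4, 5, 6, 7, 10, 2, 3, 8]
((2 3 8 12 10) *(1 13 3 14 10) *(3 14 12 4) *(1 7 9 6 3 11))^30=(1 2 6 11 10 9 4 14 7 8 13 12 3)=[0, 2, 6, 1, 14, 5, 11, 8, 13, 4, 9, 10, 3, 12, 7]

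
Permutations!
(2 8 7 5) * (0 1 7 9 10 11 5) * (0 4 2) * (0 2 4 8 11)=(0 1 7 8 9 10)(2 11 5)=[1, 7, 11, 3, 4, 2, 6, 8, 9, 10, 0, 5]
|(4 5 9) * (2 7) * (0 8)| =6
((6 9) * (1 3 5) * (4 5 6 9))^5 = (9) = [0, 1, 2, 3, 4, 5, 6, 7, 8, 9]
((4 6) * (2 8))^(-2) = [0, 1, 2, 3, 4, 5, 6, 7, 8] = (8)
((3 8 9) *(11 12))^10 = (12)(3 8 9) = [0, 1, 2, 8, 4, 5, 6, 7, 9, 3, 10, 11, 12]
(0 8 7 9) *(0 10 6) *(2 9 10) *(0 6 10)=[8, 1, 9, 3, 4, 5, 6, 0, 7, 2, 10]=(10)(0 8 7)(2 9)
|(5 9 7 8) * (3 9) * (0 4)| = 10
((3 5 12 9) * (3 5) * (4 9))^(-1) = (4 12 5 9) = [0, 1, 2, 3, 12, 9, 6, 7, 8, 4, 10, 11, 5]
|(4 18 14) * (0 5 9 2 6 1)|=|(0 5 9 2 6 1)(4 18 14)|=6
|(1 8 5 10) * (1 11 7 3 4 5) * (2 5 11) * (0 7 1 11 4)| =3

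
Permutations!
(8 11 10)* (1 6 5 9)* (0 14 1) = (0 14 1 6 5 9)(8 11 10) = [14, 6, 2, 3, 4, 9, 5, 7, 11, 0, 8, 10, 12, 13, 1]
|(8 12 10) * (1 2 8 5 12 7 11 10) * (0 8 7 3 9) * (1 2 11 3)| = |(0 8 1 11 10 5 12 2 7 3 9)| = 11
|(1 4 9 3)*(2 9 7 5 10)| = |(1 4 7 5 10 2 9 3)| = 8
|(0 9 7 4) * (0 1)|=5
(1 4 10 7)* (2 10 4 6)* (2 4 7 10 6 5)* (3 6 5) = [0, 3, 5, 6, 7, 2, 4, 1, 8, 9, 10] = (10)(1 3 6 4 7)(2 5)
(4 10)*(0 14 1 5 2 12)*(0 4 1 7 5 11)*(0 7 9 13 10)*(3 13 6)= [14, 11, 12, 13, 0, 2, 3, 5, 8, 6, 1, 7, 4, 10, 9]= (0 14 9 6 3 13 10 1 11 7 5 2 12 4)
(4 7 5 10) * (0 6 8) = (0 6 8)(4 7 5 10) = [6, 1, 2, 3, 7, 10, 8, 5, 0, 9, 4]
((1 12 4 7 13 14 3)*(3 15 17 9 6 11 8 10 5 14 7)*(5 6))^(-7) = (1 12 4 3)(5 17 14 9 15)(6 11 8 10)(7 13) = [0, 12, 2, 1, 3, 17, 11, 13, 10, 15, 6, 8, 4, 7, 9, 5, 16, 14]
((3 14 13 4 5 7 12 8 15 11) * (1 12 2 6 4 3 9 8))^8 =(15)(2 5 6 7 4)(3 13 14) =[0, 1, 5, 13, 2, 6, 7, 4, 8, 9, 10, 11, 12, 14, 3, 15]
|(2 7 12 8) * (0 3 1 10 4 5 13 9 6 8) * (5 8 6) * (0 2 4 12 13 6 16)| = 12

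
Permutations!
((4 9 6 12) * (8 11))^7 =[0, 1, 2, 3, 12, 5, 9, 7, 11, 4, 10, 8, 6] =(4 12 6 9)(8 11)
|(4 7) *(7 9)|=|(4 9 7)|=3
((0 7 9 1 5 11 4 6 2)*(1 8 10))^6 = (0 5 7 11 9 4 8 6 10 2 1) = [5, 0, 1, 3, 8, 7, 10, 11, 6, 4, 2, 9]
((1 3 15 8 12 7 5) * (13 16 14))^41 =(1 5 7 12 8 15 3)(13 14 16) =[0, 5, 2, 1, 4, 7, 6, 12, 15, 9, 10, 11, 8, 14, 16, 3, 13]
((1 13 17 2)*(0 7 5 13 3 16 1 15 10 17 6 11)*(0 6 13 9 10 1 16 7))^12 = [0, 5, 3, 9, 4, 17, 6, 10, 8, 2, 15, 11, 12, 13, 14, 7, 16, 1] = (1 5 17)(2 3 9)(7 10 15)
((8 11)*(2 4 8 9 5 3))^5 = (2 5 11 4 3 9 8) = [0, 1, 5, 9, 3, 11, 6, 7, 2, 8, 10, 4]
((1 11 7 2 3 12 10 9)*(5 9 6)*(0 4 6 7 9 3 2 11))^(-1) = (0 1 9 11 7 10 12 3 5 6 4) = [1, 9, 2, 5, 0, 6, 4, 10, 8, 11, 12, 7, 3]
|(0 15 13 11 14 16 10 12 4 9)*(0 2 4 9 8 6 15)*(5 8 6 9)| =13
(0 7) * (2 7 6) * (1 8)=[6, 8, 7, 3, 4, 5, 2, 0, 1]=(0 6 2 7)(1 8)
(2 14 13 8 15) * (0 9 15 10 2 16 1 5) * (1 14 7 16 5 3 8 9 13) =(0 13 9 15 5)(1 3 8 10 2 7 16 14) =[13, 3, 7, 8, 4, 0, 6, 16, 10, 15, 2, 11, 12, 9, 1, 5, 14]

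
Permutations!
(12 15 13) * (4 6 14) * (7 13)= (4 6 14)(7 13 12 15)= [0, 1, 2, 3, 6, 5, 14, 13, 8, 9, 10, 11, 15, 12, 4, 7]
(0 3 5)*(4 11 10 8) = (0 3 5)(4 11 10 8) = [3, 1, 2, 5, 11, 0, 6, 7, 4, 9, 8, 10]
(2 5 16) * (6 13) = [0, 1, 5, 3, 4, 16, 13, 7, 8, 9, 10, 11, 12, 6, 14, 15, 2] = (2 5 16)(6 13)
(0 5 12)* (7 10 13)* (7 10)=[5, 1, 2, 3, 4, 12, 6, 7, 8, 9, 13, 11, 0, 10]=(0 5 12)(10 13)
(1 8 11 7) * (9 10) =[0, 8, 2, 3, 4, 5, 6, 1, 11, 10, 9, 7] =(1 8 11 7)(9 10)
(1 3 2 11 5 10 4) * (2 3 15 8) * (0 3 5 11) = (0 3 5 10 4 1 15 8 2) = [3, 15, 0, 5, 1, 10, 6, 7, 2, 9, 4, 11, 12, 13, 14, 8]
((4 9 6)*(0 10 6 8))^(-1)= (0 8 9 4 6 10)= [8, 1, 2, 3, 6, 5, 10, 7, 9, 4, 0]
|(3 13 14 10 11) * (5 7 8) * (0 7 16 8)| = |(0 7)(3 13 14 10 11)(5 16 8)| = 30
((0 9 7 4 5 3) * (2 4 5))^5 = (9)(2 4) = [0, 1, 4, 3, 2, 5, 6, 7, 8, 9]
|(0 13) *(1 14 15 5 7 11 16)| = 14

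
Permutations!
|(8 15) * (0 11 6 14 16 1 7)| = |(0 11 6 14 16 1 7)(8 15)| = 14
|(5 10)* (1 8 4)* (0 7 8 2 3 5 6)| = 10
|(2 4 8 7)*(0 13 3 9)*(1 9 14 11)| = |(0 13 3 14 11 1 9)(2 4 8 7)| = 28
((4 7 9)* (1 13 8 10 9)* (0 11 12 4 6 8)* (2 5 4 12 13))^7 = (0 11 13)(1 5 7 2 4)(6 9 10 8) = [11, 5, 4, 3, 1, 7, 9, 2, 6, 10, 8, 13, 12, 0]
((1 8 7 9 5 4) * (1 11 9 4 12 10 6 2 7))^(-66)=(2 12 11)(4 6 5)(7 10 9)=[0, 1, 12, 3, 6, 4, 5, 10, 8, 7, 9, 2, 11]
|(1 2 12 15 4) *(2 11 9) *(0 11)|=8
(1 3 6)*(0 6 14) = (0 6 1 3 14) = [6, 3, 2, 14, 4, 5, 1, 7, 8, 9, 10, 11, 12, 13, 0]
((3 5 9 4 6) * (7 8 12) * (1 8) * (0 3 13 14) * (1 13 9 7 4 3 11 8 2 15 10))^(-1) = [14, 10, 1, 9, 12, 3, 4, 5, 11, 6, 15, 0, 8, 7, 13, 2] = (0 14 13 7 5 3 9 6 4 12 8 11)(1 10 15 2)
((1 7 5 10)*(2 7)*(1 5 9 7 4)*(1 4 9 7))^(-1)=[0, 9, 1, 3, 4, 10, 6, 7, 8, 2, 5]=(1 9 2)(5 10)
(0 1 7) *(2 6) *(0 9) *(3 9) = (0 1 7 3 9)(2 6) = [1, 7, 6, 9, 4, 5, 2, 3, 8, 0]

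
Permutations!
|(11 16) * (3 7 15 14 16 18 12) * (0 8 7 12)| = |(0 8 7 15 14 16 11 18)(3 12)| = 8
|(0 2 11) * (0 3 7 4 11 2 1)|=4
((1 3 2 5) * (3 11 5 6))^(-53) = (1 11 5)(2 6 3) = [0, 11, 6, 2, 4, 1, 3, 7, 8, 9, 10, 5]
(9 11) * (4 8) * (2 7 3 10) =[0, 1, 7, 10, 8, 5, 6, 3, 4, 11, 2, 9] =(2 7 3 10)(4 8)(9 11)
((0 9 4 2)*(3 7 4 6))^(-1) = (0 2 4 7 3 6 9) = [2, 1, 4, 6, 7, 5, 9, 3, 8, 0]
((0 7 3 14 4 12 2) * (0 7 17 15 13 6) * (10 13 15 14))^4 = [12, 1, 13, 0, 3, 5, 4, 6, 8, 9, 17, 11, 10, 14, 7, 15, 16, 2] = (0 12 10 17 2 13 14 7 6 4 3)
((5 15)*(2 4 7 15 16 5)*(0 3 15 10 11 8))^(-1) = (0 8 11 10 7 4 2 15 3)(5 16) = [8, 1, 15, 0, 2, 16, 6, 4, 11, 9, 7, 10, 12, 13, 14, 3, 5]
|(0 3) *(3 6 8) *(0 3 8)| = |(8)(0 6)| = 2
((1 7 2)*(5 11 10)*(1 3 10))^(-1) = (1 11 5 10 3 2 7) = [0, 11, 7, 2, 4, 10, 6, 1, 8, 9, 3, 5]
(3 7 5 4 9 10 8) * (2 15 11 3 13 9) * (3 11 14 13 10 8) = (2 15 14 13 9 8 10 3 7 5 4) = [0, 1, 15, 7, 2, 4, 6, 5, 10, 8, 3, 11, 12, 9, 13, 14]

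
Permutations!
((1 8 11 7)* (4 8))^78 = [0, 11, 2, 3, 7, 5, 6, 8, 1, 9, 10, 4] = (1 11 4 7 8)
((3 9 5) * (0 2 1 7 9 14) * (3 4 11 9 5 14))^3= (0 7 11)(1 4 14)(2 5 9)= [7, 4, 5, 3, 14, 9, 6, 11, 8, 2, 10, 0, 12, 13, 1]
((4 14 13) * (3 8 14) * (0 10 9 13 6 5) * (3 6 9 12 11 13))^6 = [6, 1, 2, 14, 11, 4, 13, 7, 9, 8, 5, 10, 0, 12, 3] = (0 6 13 12)(3 14)(4 11 10 5)(8 9)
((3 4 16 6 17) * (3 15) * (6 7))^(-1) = (3 15 17 6 7 16 4) = [0, 1, 2, 15, 3, 5, 7, 16, 8, 9, 10, 11, 12, 13, 14, 17, 4, 6]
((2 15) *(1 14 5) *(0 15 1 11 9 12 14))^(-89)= (0 1 2 15)(5 11 9 12 14)= [1, 2, 15, 3, 4, 11, 6, 7, 8, 12, 10, 9, 14, 13, 5, 0]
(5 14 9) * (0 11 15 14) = (0 11 15 14 9 5) = [11, 1, 2, 3, 4, 0, 6, 7, 8, 5, 10, 15, 12, 13, 9, 14]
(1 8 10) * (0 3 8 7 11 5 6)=(0 3 8 10 1 7 11 5 6)=[3, 7, 2, 8, 4, 6, 0, 11, 10, 9, 1, 5]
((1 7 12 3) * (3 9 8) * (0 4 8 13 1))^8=(1 9 7 13 12)=[0, 9, 2, 3, 4, 5, 6, 13, 8, 7, 10, 11, 1, 12]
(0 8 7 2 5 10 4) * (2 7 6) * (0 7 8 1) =[1, 0, 5, 3, 7, 10, 2, 8, 6, 9, 4] =(0 1)(2 5 10 4 7 8 6)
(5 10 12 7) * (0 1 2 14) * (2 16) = [1, 16, 14, 3, 4, 10, 6, 5, 8, 9, 12, 11, 7, 13, 0, 15, 2] = (0 1 16 2 14)(5 10 12 7)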